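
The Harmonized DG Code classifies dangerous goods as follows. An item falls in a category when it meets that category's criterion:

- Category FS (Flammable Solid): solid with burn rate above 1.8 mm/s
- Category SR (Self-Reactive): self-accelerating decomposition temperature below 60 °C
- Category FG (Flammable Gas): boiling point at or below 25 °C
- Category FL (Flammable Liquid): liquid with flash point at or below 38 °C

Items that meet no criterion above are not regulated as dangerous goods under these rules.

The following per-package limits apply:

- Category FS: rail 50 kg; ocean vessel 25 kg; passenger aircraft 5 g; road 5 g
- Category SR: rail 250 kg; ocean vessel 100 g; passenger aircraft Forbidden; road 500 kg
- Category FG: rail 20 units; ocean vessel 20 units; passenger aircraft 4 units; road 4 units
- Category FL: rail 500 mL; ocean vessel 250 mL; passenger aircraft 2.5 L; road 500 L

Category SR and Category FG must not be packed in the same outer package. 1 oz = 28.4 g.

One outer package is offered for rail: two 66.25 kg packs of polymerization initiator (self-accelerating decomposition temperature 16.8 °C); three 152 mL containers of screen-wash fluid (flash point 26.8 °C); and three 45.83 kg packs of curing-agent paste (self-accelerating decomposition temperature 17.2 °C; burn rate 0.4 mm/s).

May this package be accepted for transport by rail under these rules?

No

The polymerization initiator has self-accelerating decomposition temperature 16.8 °C, which is < 60 °C, so it is Category SR (Self-Reactive).
Flash point 26.8 °C meets the Category FL criterion (Flammable Liquid), so the screen-wash fluid is Category FL.
With self-accelerating decomposition temperature 17.2 °C (< 60 °C), the curing-agent paste falls in Category SR.
Category FL quantity: three 152 mL containers = 456 mL.
456 mL is within the rail limit of 500 mL for Category FL.
Total Category SR: (two 66.25 kg packs = 132.5 kg) + (three 45.83 kg packs = 137.49 kg) = 269.99 kg.
That exceeds the Category SR rail limit of 250 kg.
The segregation rule (Category SR with Category FG) does not apply to Category FL with Category SR.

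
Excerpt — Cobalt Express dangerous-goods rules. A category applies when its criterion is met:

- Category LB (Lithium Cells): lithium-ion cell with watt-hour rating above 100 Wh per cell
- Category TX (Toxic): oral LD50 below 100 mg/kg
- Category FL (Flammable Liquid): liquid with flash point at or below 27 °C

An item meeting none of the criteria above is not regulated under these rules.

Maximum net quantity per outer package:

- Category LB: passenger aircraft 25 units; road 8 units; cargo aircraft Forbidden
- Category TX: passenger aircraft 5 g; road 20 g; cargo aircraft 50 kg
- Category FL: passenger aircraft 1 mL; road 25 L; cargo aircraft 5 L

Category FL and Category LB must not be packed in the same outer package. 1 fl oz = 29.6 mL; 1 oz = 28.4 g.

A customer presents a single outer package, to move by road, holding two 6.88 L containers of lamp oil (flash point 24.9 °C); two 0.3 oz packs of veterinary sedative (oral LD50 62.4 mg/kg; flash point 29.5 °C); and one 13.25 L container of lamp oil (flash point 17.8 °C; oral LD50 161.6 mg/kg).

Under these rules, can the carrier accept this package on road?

No

Lamp oil: flash point 24.9 °C ≤ 27 °C → Category FL (Flammable Liquid).
Veterinary sedative: oral LD50 62.4 mg/kg < 100 mg/kg → Category TX (Toxic).
Lamp oil: flash point 17.8 °C ≤ 27 °C → Category FL (Flammable Liquid).
Total Category FL: (two 6.88 L containers = 13.76 L) + 13.25 L = 27.01 L.
27.01 L > 25 L (road limit, Category FL) — over the limit.
Category TX quantity: two 0.3 oz packs = 17.04 g.
That is within the Category TX road limit of 20 g.
The segregation rule (Category FL with Category LB) does not apply to Category FL with Category TX.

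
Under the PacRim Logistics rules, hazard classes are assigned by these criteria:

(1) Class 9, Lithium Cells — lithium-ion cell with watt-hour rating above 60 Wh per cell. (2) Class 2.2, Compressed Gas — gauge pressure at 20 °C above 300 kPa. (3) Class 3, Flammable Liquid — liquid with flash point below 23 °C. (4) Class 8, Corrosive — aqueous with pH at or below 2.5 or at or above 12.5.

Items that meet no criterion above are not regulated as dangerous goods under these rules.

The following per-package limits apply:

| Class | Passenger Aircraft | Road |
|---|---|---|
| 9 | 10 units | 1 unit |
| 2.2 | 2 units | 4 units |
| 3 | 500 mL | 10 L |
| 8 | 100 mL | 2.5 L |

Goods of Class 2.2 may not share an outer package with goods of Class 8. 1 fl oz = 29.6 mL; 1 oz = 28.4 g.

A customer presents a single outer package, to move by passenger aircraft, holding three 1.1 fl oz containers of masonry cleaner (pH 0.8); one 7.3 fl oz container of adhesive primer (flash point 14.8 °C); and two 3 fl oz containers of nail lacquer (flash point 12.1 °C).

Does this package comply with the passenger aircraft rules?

With pH 0.8 (≤ 2.5), the masonry cleaner falls in Class 8.
The adhesive primer has flash point 14.8 °C, which is < 23 °C, so it is Class 3 (Flammable Liquid).
Nail lacquer: flash point 12.1 °C < 23 °C → Class 3 (Flammable Liquid).
Class 3 net quantity: (one 7.3 fl oz container = 216.08 mL) + (two 3 fl oz containers = 177.6 mL) = 393.68 mL.
393.68 mL is within the passenger aircraft limit of 500 mL for Class 3.
Class 8 quantity: three 1.1 fl oz containers = 97.68 mL.
97.68 mL ≤ 100 mL (passenger aircraft limit, Class 8) — within limit.
The segregation rule (Class 2.2 with Class 8) does not apply to Class 3 with Class 8.
Every hazard class is within its passenger aircraft limit and no segregation rule is violated.

Yes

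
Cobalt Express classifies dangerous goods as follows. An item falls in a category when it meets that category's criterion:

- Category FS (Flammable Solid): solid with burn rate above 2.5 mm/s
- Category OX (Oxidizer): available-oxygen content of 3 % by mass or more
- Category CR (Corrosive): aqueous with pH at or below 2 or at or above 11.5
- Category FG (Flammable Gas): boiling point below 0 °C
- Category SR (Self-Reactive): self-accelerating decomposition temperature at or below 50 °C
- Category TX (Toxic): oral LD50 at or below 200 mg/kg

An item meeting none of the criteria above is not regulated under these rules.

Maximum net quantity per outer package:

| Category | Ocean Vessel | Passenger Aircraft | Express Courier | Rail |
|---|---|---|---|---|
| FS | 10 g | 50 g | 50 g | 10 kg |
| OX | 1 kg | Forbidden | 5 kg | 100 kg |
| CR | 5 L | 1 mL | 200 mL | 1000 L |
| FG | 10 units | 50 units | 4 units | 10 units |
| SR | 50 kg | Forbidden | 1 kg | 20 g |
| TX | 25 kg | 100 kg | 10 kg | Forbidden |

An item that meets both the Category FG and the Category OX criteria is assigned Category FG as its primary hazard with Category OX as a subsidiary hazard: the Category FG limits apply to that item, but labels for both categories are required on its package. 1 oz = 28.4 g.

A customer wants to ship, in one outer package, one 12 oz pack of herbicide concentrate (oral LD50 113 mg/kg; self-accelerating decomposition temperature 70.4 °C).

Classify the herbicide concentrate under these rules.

With oral LD50 113 mg/kg (≤ 200 mg/kg), the herbicide concentrate falls in Category TX.

Category TX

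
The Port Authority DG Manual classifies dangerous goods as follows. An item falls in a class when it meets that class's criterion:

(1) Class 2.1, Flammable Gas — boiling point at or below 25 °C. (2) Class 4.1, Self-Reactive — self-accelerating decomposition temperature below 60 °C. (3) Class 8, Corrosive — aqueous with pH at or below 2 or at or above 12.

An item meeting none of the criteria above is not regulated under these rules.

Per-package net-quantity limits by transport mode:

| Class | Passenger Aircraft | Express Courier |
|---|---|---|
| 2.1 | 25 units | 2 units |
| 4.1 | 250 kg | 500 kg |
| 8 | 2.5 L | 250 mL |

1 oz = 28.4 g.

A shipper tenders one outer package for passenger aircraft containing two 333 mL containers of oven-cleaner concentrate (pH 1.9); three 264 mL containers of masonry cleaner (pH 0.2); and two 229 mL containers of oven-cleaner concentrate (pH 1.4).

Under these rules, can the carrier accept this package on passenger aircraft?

Yes

pH 1.9 meets the Class 8 criterion (Corrosive), so the oven-cleaner concentrate is Class 8.
The masonry cleaner has pH 0.2, which is ≤ 2, so it is Class 8 (Corrosive).
Oven-cleaner concentrate: pH 1.4 ≤ 2 → Class 8 (Corrosive).
Class 8 net quantity: (two 333 mL containers = 666 mL) + (three 264 mL containers = 792 mL) + (two 229 mL containers = 458 mL) = 1.916 L.
1.916 L is within the passenger aircraft limit of 2.5 L for Class 8.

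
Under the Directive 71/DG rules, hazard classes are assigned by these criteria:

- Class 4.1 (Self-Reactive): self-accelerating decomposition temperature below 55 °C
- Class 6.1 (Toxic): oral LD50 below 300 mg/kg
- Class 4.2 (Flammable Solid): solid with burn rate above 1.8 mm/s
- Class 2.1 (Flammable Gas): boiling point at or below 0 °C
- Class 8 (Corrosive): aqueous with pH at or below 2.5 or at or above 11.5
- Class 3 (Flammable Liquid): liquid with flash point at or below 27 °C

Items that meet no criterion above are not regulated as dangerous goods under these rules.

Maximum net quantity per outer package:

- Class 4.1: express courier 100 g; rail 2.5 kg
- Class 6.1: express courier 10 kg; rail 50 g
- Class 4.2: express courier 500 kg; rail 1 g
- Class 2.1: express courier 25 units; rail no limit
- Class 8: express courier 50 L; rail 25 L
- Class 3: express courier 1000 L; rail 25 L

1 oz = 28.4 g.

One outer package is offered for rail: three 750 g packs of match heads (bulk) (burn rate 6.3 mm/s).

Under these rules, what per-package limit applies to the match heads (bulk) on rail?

1 g

Match heads (bulk): burn rate 6.3 mm/s > 1.8 mm/s → Class 4.2 (Flammable Solid).
The rail limit for Class 4.2 is 1 g.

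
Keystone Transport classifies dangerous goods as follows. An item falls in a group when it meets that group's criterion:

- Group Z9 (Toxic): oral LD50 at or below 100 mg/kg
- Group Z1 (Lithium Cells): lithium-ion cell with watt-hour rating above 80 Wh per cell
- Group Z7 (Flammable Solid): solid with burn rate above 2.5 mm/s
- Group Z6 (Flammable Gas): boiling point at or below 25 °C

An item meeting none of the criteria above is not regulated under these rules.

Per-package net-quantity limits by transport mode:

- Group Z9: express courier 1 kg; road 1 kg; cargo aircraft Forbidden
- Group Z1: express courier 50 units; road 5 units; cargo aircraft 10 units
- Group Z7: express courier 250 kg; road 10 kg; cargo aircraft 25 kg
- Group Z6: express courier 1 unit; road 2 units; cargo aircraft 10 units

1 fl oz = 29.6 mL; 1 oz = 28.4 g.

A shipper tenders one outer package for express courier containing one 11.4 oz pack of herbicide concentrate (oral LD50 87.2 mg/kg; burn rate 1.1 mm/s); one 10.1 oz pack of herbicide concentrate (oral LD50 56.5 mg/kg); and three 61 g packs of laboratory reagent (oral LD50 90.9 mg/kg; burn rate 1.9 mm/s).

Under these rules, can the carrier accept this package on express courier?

Yes

Herbicide concentrate: oral LD50 87.2 mg/kg ≤ 100 mg/kg → Group Z9 (Toxic).
With oral LD50 56.5 mg/kg (≤ 100 mg/kg), the herbicide concentrate falls in Group Z9.
Laboratory reagent: oral LD50 90.9 mg/kg ≤ 100 mg/kg → Group Z9 (Toxic).
Group Z9 net quantity: (one 11.4 oz pack = 323.76 g) + (one 10.1 oz pack = 286.84 g) + (three 61 g packs = 183 g) = 793.6 g.
793.6 g ≤ 1 kg (express courier limit, Group Z9) — within limit.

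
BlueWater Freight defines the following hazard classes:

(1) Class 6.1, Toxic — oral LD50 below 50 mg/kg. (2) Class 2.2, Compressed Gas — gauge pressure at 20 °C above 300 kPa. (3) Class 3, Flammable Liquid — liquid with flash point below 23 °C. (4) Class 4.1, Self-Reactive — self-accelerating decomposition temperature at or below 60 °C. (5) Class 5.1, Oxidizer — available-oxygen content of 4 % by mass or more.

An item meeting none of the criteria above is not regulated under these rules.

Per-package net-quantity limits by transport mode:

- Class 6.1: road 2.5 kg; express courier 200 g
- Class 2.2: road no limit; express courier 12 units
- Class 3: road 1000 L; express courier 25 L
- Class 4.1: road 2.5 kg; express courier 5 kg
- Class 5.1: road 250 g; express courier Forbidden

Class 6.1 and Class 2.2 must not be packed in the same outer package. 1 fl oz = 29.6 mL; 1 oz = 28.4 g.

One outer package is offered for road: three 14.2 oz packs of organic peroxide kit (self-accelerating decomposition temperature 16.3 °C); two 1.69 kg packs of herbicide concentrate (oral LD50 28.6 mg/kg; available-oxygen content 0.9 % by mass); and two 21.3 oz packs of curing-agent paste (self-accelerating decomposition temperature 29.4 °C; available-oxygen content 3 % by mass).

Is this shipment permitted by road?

No

Organic peroxide kit: self-accelerating decomposition temperature 16.3 °C ≤ 60 °C → Class 4.1 (Self-Reactive).
Herbicide concentrate: oral LD50 28.6 mg/kg < 50 mg/kg → Class 6.1 (Toxic).
Curing-agent paste: self-accelerating decomposition temperature 29.4 °C ≤ 60 °C → Class 4.1 (Self-Reactive).
Class 4.1 net quantity: (three 14.2 oz packs = 1209.84 g) + (two 21.3 oz packs = 1209.84 g) = 2419.68 g.
That is within the Class 4.1 road limit of 2.5 kg.
Class 6.1 quantity: two 1.69 kg packs = 3.38 kg.
3.38 kg > 2.5 kg (road limit, Class 6.1) — over the limit.
The segregation rule (Class 6.1 with Class 2.2) does not apply to Class 4.1 with Class 6.1.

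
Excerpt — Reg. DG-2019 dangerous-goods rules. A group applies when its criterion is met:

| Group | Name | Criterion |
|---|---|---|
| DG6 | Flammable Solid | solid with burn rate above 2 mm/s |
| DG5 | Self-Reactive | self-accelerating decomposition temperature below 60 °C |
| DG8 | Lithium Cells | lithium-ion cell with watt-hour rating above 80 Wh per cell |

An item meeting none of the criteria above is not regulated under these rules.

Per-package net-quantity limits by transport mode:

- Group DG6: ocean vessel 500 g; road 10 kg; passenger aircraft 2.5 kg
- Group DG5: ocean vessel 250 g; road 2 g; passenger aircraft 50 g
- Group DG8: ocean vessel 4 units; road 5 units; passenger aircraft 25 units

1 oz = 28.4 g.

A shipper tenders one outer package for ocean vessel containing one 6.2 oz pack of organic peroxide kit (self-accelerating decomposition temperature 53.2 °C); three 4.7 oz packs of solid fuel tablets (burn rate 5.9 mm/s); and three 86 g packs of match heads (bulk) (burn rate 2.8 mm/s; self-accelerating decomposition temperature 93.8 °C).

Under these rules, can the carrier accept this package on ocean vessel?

No

Organic peroxide kit: self-accelerating decomposition temperature 53.2 °C < 60 °C → Group DG5 (Self-Reactive).
Burn rate 5.9 mm/s meets the Group DG6 criterion (Flammable Solid), so the solid fuel tablets are Group DG6.
Match heads (bulk): burn rate 2.8 mm/s > 2 mm/s → Group DG6 (Flammable Solid).
Total Group DG6: (three 4.7 oz packs = 400.44 g) + (three 86 g packs = 258 g) = 658.44 g.
That exceeds the Group DG6 ocean vessel limit of 500 g.
Group DG5 quantity: one 6.2 oz pack = 176.08 g.
176.08 g ≤ 250 g (ocean vessel limit, Group DG5) — within limit.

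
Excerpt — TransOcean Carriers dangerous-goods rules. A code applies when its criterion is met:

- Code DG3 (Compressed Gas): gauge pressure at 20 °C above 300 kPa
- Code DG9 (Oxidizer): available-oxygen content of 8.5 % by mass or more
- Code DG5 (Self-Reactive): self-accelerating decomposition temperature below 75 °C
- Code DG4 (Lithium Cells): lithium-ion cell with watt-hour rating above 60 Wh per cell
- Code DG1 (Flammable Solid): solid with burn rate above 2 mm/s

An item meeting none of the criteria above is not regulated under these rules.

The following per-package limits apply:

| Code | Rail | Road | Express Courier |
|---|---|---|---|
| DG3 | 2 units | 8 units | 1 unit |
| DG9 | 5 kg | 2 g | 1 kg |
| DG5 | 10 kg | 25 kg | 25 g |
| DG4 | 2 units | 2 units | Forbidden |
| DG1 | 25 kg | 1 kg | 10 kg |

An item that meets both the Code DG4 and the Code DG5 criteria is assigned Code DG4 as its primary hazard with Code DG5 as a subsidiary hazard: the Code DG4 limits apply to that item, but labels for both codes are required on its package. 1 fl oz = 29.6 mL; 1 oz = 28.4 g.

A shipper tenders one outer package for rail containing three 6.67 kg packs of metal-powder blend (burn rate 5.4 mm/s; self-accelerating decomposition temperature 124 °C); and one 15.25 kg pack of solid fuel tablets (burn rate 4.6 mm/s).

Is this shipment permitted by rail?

Metal-powder blend: burn rate 5.4 mm/s > 2 mm/s → Code DG1 (Flammable Solid).
Burn rate 4.6 mm/s meets the Code DG1 criterion (Flammable Solid), so the solid fuel tablets are Code DG1.
Total Code DG1: (three 6.67 kg packs = 20.01 kg) + 15.25 kg = 35.26 kg.
35.26 kg > 25 kg (rail limit, Code DG1) — over the limit.

No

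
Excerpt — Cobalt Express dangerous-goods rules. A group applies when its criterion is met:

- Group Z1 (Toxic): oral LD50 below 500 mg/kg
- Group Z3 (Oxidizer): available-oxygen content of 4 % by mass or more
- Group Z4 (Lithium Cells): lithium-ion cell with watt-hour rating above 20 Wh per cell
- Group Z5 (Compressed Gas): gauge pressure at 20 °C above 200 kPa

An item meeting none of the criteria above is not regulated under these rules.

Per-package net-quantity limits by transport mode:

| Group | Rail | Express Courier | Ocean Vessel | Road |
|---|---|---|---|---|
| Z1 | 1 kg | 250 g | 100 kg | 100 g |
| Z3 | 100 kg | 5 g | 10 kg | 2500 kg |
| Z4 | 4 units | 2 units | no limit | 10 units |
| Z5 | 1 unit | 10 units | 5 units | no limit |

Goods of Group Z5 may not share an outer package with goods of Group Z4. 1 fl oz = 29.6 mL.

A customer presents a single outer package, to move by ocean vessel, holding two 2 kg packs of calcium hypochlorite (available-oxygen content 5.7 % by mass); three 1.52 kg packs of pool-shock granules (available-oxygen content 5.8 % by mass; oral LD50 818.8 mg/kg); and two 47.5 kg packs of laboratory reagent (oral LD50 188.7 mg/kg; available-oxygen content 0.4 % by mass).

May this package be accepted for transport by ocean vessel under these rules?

Yes

Available-oxygen content 5.7 % by mass meets the Group Z3 criterion (Oxidizer), so the calcium hypochlorite is Group Z3.
Available-oxygen content 5.8 % by mass meets the Group Z3 criterion (Oxidizer), so the pool-shock granules are Group Z3.
Laboratory reagent: oral LD50 188.7 mg/kg < 500 mg/kg → Group Z1 (Toxic).
Group Z3 net quantity: (two 2 kg packs = 4 kg) + (three 1.52 kg packs = 4.56 kg) = 8.56 kg.
8.56 kg is within the ocean vessel limit of 10 kg for Group Z3.
Group Z1 quantity: two 47.5 kg packs = 95 kg.
95 kg ≤ 100 kg (ocean vessel limit, Group Z1) — within limit.
The segregation rule (Group Z5 with Group Z4) does not apply to Group Z3 with Group Z1.
Every hazard group is within its ocean vessel limit and no segregation rule is violated.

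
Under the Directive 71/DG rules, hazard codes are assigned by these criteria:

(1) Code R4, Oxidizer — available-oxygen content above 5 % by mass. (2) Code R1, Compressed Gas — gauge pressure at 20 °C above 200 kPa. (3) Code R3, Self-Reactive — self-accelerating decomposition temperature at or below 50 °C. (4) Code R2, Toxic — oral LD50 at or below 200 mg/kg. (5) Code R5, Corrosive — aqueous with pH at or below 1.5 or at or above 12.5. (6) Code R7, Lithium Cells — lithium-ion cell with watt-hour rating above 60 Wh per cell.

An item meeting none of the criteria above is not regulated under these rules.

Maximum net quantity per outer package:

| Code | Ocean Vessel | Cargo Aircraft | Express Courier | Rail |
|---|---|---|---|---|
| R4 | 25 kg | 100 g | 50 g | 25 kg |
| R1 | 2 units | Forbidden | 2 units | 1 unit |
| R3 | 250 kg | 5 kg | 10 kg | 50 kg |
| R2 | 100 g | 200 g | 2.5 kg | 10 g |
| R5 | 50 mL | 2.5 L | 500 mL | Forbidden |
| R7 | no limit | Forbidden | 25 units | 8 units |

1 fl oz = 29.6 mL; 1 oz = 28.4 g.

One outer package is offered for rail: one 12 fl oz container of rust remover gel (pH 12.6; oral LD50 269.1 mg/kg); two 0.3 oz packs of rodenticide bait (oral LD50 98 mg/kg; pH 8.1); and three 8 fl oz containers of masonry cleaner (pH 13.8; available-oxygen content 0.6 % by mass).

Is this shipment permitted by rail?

No

With pH 12.6 (≥ 12.5), the rust remover gel falls in Code R5.
Oral LD50 98 mg/kg meets the Code R2 criterion (Toxic), so the rodenticide bait is Code R2.
With pH 13.8 (≥ 12.5), the masonry cleaner falls in Code R5.
Total Code R5: (one 12 fl oz container = 355.2 mL) + (three 8 fl oz containers = 710.4 mL) = 1065.6 mL.
Code R5 is Forbidden by rail.
Code R2 quantity: two 0.3 oz packs = 17.04 g.
That exceeds the Code R2 rail limit of 10 g.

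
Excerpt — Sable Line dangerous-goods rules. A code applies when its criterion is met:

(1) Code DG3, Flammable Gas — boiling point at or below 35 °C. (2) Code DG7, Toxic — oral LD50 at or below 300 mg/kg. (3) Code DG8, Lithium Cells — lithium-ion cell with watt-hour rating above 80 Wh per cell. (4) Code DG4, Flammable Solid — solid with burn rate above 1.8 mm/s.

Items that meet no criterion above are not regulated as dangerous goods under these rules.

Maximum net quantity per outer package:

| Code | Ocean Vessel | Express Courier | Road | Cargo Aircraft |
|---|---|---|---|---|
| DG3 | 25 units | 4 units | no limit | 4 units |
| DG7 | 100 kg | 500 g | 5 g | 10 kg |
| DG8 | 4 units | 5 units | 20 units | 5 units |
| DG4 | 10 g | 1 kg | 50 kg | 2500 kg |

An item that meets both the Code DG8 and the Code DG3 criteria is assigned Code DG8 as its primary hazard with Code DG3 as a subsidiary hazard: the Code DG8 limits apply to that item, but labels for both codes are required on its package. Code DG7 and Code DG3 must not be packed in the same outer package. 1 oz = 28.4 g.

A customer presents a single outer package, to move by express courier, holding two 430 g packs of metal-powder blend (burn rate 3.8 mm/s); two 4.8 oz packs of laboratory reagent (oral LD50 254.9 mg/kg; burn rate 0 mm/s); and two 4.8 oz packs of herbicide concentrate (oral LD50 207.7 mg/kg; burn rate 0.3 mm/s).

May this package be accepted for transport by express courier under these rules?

The metal-powder blend has burn rate 3.8 mm/s, which is > 1.8 mm/s, so it is Code DG4 (Flammable Solid).
Laboratory reagent: oral LD50 254.9 mg/kg ≤ 300 mg/kg → Code DG7 (Toxic).
Herbicide concentrate: oral LD50 207.7 mg/kg ≤ 300 mg/kg → Code DG7 (Toxic).
Code DG7 net quantity: (two 4.8 oz packs = 272.64 g) + (two 4.8 oz packs = 272.64 g) = 545.28 g.
545.28 g exceeds the express courier limit of 500 g for Code DG7.
Code DG4 quantity: two 430 g packs = 860 g.
860 g ≤ 1 kg (express courier limit, Code DG4) — within limit.
The segregation rule (Code DG7 with Code DG3) does not apply to Code DG7 with Code DG4.

No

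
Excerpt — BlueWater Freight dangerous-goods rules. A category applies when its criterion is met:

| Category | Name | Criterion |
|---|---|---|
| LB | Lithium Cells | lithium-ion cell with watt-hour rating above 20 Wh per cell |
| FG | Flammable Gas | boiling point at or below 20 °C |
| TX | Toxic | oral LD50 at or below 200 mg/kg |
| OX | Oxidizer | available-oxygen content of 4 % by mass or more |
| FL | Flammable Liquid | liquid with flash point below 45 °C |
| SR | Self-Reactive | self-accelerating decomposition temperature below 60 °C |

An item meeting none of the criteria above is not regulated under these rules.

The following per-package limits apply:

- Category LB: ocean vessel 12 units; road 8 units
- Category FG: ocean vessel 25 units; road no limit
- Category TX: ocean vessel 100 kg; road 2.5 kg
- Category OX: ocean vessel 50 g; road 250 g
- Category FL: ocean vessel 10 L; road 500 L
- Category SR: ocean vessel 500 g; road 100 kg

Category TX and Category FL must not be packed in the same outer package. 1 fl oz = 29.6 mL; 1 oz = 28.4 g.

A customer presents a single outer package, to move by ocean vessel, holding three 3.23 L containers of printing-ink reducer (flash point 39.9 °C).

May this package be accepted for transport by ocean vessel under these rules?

Yes

With flash point 39.9 °C (< 45 °C), the printing-ink reducer falls in Category FL.
Category FL quantity: three 3.23 L containers = 9.69 L.
9.69 L is within the ocean vessel limit of 10 L for Category FL.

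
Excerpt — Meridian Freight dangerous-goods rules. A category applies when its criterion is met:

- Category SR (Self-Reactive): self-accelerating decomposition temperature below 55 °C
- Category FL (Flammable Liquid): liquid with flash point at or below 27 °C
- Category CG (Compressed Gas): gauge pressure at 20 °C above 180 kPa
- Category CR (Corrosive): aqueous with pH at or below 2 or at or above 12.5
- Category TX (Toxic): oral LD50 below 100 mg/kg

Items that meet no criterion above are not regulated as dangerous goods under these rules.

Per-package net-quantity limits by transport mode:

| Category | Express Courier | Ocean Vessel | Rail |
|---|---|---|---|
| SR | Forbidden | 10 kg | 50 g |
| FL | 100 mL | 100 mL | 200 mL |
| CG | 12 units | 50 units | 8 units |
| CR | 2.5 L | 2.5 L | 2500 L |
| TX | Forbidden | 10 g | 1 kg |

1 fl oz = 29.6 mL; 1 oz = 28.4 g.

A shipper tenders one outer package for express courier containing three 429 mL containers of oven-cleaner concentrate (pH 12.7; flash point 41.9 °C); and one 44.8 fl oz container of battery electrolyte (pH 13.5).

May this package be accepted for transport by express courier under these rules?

pH 12.7 meets the Category CR criterion (Corrosive), so the oven-cleaner concentrate is Category CR.
With pH 13.5 (≥ 12.5), the battery electrolyte falls in Category CR.
Total Category CR: (three 429 mL containers = 1.287 L) + (one 44.8 fl oz container = 1326.08 mL) = 2613.08 mL.
That exceeds the Category CR express courier limit of 2.5 L.

No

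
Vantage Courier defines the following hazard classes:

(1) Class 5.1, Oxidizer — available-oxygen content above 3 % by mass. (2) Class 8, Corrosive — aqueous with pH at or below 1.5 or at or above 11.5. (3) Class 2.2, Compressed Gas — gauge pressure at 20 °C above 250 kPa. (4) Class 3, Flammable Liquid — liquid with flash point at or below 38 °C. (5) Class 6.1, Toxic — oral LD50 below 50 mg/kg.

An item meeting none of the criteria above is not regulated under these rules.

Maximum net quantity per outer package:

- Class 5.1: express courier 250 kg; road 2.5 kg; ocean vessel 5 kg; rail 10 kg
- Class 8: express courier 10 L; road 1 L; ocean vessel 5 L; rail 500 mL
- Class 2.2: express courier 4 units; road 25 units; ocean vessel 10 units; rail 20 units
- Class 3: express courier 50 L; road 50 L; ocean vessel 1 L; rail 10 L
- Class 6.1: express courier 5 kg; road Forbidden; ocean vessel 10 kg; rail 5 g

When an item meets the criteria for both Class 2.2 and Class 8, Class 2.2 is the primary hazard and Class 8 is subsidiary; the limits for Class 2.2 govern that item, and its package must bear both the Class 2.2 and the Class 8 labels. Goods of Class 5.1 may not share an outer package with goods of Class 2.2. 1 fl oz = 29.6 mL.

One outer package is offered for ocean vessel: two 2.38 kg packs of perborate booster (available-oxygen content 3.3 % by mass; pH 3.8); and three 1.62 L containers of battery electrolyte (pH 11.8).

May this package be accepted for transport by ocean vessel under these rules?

Yes

With available-oxygen content 3.3 % by mass (> 3 % by mass), the perborate booster falls in Class 5.1.
pH 11.8 meets the Class 8 criterion (Corrosive), so the battery electrolyte is Class 8.
Class 5.1 quantity: two 2.38 kg packs = 4.76 kg.
4.76 kg ≤ 5 kg (ocean vessel limit, Class 5.1) — within limit.
Class 8 quantity: three 1.62 L containers = 4.86 L.
4.86 L ≤ 5 L (ocean vessel limit, Class 8) — within limit.
The segregation rule (Class 5.1 with Class 2.2) does not apply to Class 5.1 with Class 8.
Every hazard class is within its ocean vessel limit and no segregation rule is violated.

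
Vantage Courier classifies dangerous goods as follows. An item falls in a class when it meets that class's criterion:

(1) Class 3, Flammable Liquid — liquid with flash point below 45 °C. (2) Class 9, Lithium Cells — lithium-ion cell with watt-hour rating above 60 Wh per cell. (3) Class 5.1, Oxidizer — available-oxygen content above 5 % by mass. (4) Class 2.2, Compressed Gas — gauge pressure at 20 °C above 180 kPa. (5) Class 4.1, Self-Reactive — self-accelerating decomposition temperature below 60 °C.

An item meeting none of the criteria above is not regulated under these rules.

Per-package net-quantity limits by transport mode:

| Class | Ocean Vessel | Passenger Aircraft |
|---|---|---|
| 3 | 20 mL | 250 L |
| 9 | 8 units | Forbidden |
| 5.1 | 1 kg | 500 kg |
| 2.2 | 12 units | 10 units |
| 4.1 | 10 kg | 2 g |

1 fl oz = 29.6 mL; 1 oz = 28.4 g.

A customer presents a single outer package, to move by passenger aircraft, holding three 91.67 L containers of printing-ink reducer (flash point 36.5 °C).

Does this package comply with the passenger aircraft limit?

Flash point 36.5 °C meets the Class 3 criterion (Flammable Liquid), so the printing-ink reducer is Class 3.
Class 3 quantity: three 91.67 L containers = 275.01 L.
275.01 L > 250 L (passenger aircraft limit, Class 3) — over the limit.

No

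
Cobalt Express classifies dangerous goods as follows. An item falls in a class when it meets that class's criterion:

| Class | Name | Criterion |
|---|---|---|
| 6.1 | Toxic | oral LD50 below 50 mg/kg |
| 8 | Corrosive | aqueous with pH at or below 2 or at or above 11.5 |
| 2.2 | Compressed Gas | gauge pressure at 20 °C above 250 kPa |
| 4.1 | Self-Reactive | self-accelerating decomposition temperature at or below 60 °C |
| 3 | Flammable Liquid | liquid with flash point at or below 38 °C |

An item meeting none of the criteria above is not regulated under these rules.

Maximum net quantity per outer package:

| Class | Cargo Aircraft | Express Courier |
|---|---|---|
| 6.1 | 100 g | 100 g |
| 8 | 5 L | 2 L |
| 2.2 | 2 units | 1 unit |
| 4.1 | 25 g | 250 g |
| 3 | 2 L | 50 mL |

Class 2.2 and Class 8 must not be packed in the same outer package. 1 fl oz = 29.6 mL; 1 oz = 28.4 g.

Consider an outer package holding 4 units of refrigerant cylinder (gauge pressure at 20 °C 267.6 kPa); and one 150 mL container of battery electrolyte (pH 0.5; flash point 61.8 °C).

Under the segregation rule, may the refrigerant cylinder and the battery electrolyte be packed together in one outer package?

Gauge pressure at 20 °C 267.6 kPa meets the Class 2.2 criterion (Compressed Gas), so the refrigerant cylinder is Class 2.2.
pH 0.5 meets the Class 8 criterion (Corrosive), so the battery electrolyte is Class 8.
Class 2.2 and Class 8 may not share an outer package.

No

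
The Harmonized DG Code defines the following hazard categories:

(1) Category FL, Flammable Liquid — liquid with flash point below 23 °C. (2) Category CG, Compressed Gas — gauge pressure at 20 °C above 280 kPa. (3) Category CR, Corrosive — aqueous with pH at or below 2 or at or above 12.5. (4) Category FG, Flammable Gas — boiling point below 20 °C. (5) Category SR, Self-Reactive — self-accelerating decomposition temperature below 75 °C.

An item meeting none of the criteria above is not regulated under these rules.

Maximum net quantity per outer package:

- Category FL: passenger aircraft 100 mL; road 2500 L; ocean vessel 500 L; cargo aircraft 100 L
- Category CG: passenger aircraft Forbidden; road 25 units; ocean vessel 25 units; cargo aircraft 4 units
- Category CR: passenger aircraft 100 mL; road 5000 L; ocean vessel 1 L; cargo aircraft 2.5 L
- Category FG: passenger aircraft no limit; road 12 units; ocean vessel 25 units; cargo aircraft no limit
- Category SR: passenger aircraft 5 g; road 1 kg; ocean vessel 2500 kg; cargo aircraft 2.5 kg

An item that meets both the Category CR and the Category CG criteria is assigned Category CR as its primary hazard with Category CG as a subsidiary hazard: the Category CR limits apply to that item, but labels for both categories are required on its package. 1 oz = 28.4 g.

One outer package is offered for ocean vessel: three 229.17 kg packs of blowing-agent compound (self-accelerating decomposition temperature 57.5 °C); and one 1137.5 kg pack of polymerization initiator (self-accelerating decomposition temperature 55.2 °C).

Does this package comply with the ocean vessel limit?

Yes

The blowing-agent compound has self-accelerating decomposition temperature 57.5 °C, which is < 75 °C, so it is Category SR (Self-Reactive).
Self-accelerating decomposition temperature 55.2 °C meets the Category SR criterion (Self-Reactive), so the polymerization initiator is Category SR.
Total Category SR: (three 229.17 kg packs = 687.51 kg) + 1137.5 kg = 1825.01 kg.
1825.01 kg ≤ 2500 kg (ocean vessel limit, Category SR) — within limit.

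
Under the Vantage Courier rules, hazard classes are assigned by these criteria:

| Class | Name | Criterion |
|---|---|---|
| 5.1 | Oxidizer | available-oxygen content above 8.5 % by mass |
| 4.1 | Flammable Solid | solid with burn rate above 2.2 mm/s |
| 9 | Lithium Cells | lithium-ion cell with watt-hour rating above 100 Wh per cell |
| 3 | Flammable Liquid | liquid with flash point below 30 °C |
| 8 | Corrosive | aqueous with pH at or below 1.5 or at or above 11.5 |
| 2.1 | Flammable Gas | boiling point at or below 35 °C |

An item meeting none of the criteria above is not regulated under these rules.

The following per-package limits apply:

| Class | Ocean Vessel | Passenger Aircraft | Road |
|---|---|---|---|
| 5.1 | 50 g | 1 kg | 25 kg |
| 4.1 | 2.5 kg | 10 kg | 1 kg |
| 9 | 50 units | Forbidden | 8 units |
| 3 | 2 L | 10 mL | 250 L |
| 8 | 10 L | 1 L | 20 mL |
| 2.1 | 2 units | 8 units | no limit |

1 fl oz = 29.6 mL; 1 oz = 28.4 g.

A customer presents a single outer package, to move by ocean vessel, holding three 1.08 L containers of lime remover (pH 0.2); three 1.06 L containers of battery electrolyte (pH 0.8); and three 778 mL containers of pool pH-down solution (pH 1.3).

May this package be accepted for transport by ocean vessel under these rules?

Lime remover: pH 0.2 ≤ 1.5 → Class 8 (Corrosive).
Battery electrolyte: pH 0.8 ≤ 1.5 → Class 8 (Corrosive).
The pool pH-down solution has pH 1.3, which is ≤ 1.5, so it is Class 8 (Corrosive).
Class 8 net quantity: (three 1.08 L containers = 3.24 L) + (three 1.06 L containers = 3.18 L) + (three 778 mL containers = 2.334 L) = 8.754 L.
That is within the Class 8 ocean vessel limit of 10 L.

Yes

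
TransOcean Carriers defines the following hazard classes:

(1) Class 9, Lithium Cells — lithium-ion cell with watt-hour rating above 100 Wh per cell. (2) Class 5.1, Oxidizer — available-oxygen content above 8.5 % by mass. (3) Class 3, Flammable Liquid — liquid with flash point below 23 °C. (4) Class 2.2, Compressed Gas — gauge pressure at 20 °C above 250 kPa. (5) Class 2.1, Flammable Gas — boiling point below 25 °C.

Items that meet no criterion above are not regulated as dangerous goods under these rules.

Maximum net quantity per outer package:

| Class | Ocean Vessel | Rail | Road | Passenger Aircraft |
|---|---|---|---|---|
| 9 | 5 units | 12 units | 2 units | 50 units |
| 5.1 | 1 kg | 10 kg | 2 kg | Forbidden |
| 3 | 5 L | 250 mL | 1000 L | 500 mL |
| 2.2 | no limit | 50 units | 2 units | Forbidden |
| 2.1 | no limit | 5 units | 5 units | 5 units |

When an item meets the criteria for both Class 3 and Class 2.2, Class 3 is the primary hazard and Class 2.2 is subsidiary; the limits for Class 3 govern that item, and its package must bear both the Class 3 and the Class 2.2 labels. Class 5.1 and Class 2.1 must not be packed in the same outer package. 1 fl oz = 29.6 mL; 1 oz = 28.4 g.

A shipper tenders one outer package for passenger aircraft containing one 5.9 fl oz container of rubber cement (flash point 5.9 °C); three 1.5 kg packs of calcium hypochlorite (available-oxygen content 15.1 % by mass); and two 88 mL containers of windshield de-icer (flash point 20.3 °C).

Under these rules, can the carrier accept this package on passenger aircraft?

No

Rubber cement: flash point 5.9 °C < 23 °C → Class 3 (Flammable Liquid).
The calcium hypochlorite has available-oxygen content 15.1 % by mass, which is > 8.5 % by mass, so it is Class 5.1 (Oxidizer).
With flash point 20.3 °C (< 23 °C), the windshield de-icer falls in Class 3.
Class 5.1 quantity: three 1.5 kg packs = 4.5 kg.
By passenger aircraft, Class 5.1 is Forbidden regardless of quantity.
Class 3 net quantity: (one 5.9 fl oz container = 174.64 mL) + (two 88 mL containers = 176 mL) = 350.64 mL.
That is within the Class 3 passenger aircraft limit of 500 mL.
The segregation rule (Class 5.1 with Class 2.1) does not apply to Class 5.1 with Class 3.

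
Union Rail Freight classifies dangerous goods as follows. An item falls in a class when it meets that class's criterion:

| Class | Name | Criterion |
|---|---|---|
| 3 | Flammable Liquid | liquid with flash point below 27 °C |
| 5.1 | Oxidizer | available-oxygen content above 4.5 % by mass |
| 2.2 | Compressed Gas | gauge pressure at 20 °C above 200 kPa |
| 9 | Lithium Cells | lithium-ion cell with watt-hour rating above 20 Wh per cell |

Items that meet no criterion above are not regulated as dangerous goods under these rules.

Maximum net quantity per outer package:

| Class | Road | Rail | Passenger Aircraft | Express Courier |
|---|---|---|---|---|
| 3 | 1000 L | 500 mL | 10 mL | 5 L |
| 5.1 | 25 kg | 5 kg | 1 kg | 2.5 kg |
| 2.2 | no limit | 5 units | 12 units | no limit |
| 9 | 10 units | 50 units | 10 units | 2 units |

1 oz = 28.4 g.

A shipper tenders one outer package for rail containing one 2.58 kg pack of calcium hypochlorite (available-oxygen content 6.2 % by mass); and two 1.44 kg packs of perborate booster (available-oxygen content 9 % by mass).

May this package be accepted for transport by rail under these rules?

No

The calcium hypochlorite has available-oxygen content 6.2 % by mass, which is > 4.5 % by mass, so it is Class 5.1 (Oxidizer).
With available-oxygen content 9 % by mass (> 4.5 % by mass), the perborate booster falls in Class 5.1.
Total Class 5.1: 2.58 kg + (two 1.44 kg packs = 2.88 kg) = 5.46 kg.
That exceeds the Class 5.1 rail limit of 5 kg.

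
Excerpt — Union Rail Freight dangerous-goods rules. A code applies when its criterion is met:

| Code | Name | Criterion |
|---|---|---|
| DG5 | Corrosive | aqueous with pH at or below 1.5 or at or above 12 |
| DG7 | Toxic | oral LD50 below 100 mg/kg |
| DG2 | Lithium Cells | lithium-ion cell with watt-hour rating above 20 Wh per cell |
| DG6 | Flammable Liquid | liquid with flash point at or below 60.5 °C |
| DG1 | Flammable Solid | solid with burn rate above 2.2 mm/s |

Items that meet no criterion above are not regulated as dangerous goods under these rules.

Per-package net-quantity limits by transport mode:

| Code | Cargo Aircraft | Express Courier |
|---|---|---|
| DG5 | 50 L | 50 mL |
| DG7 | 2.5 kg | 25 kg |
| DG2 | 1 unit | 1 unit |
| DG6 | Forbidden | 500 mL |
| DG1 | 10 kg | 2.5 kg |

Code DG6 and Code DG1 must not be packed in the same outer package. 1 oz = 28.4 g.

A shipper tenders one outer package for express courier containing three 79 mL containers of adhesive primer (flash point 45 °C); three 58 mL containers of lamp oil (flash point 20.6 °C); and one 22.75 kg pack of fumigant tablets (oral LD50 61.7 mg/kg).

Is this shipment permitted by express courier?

Yes

The adhesive primer has flash point 45 °C, which is ≤ 60.5 °C, so it is Code DG6 (Flammable Liquid).
With flash point 20.6 °C (≤ 60.5 °C), the lamp oil falls in Code DG6.
Oral LD50 61.7 mg/kg meets the Code DG7 criterion (Toxic), so the fumigant tablets are Code DG7.
Total Code DG6: (three 79 mL containers = 237 mL) + (three 58 mL containers = 174 mL) = 411 mL.
411 mL ≤ 500 mL (express courier limit, Code DG6) — within limit.
Code DG7 quantity: 22.75 kg.
22.75 kg ≤ 25 kg (express courier limit, Code DG7) — within limit.
The segregation rule (Code DG6 with Code DG1) does not apply to Code DG6 with Code DG7.
Every hazard code is within its express courier limit and no segregation rule is violated.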